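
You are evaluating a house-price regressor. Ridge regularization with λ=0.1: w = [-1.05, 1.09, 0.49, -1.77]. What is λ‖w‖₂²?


‖w‖₂² = (-1.05)² + (1.09)² + (0.49)² + (-1.77)²
     = 1.1025 + 1.1881 + 0.2401 + 3.1329
     = 5.6636
λ·‖w‖₂² = 0.1·5.6636 = 0.56636

0.56636


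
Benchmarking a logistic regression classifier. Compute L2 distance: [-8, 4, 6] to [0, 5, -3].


d = √((-8-0)² + (4-5)² + (6+ 3)²)
  = √(64 + 1 + 81)
  = √146 = 12.083

12.083


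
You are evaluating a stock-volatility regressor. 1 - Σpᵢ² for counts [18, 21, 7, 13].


Probabilities: [18/59, 21/59, 7/59, 13/59] ≈ [0.3051, 0.3559, 0.1186, 0.2203]
Σpᵢ² = (324 + 441 + 49 + 169)/59² = 983/3481
Gini = 1 - Σpᵢ² = 1 - 983/3481 = 0.7176

0.7176


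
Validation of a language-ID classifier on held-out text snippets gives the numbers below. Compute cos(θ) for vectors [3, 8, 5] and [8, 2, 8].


A·B = 3·8 + 8·2 + 5·8 = 80
‖A‖ = √98 = 9.8995, ‖B‖ = √132 = 11.4891
cos = 80/(√98·√132) = 80/√12936 = 0.7034

0.7034


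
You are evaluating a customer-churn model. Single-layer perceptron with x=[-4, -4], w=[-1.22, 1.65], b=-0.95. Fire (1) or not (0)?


z = (-4)·(-1.22) + (-4)·(1.65) - 0.95
  = -2.67
step(z) = 0 (z<0)

0


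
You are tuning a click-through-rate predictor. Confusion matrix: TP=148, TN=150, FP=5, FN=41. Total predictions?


Total = TP + TN + FP + FN
= 148 + 150 + 5 + 41
= 344
(Predicted positive: 153, predicted negative: 191)

344


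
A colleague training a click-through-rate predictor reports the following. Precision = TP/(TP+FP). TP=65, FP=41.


Precision = TP/(TP+FP)
= 65/(65+41)
= 65/106 = 61.32%

61.32%


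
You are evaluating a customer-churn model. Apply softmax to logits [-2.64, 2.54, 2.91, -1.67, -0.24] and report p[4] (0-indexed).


Exponentials: e^-2.64=0.0714, e^2.54=12.6797, e^2.91=18.3568, e^-1.67=0.1882, e^-0.24=0.7866
Sum = 32.0827
Softmax = [0.0022, 0.3952, 0.5722, 0.0059, 0.0245]
p[4] = 0.7866/32.0827 = 0.0245

0.0245


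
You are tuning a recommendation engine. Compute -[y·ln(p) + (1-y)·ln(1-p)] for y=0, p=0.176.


BCE = -[y·ln(p) + (1-y)·ln(1-p)]
= -0 - 1·ln(1-0.176)
= -ln(0.824) = 0.1936

0.1936


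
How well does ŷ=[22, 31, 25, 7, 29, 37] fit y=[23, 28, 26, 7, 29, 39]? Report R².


ȳ = 25.3333
SS_res = Σ(y-ŷ)² = 15
SS_tot = Σ(y-ȳ)² = 549.33
R² = 1 - SS_res/SS_tot = 1 - 0.0273 = 0.9727

0.9727


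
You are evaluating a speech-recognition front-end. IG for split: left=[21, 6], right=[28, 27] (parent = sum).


Parent = [49, 33], H_parent = 0.9724
H_left = 0.7642 (n=27), H_right = 0.9998 (n=55)
H_children = (27/82)·0.7642 + (55/82)·0.9998 = 0.9222
IG = 0.9724 - 0.9222 = 0.0502

0.0502


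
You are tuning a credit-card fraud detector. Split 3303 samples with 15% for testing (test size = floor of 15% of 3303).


Test = ⌊3303·15/100⌋ = 495
Train = 3303 - 495 = 2808

Train: 2808, Test: 495


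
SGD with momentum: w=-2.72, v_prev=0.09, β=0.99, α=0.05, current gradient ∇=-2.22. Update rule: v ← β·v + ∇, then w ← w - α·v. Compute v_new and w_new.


v_new = 0.99·0.09 - 2.22 = 0.0891 - 2.22 = -2.1309
w_new = -2.72 - 0.05·-2.1309 = -2.72 + 0.106545 = -2.613455

v_new=-2.1309, w_new=-2.613455


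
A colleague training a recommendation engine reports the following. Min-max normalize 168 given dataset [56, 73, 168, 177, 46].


min=46, max=177
(168-46)/(177-46) = 122/131 = 0.9313

0.9313


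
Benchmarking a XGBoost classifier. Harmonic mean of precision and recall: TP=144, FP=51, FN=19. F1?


Precision = 144/195 = 0.7385
Recall = 144/163 = 0.8834
F1 = 2·P·R/(P+R) = 2·TP/(2·TP+FP+FN) = 288/(288+51+19) = 288/358 = 0.8045

0.8045


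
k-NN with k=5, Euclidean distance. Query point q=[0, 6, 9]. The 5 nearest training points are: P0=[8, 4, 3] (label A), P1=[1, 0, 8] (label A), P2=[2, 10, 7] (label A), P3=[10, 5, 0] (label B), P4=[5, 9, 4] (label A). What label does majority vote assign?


d(q,P0) = 10.198  (label A)
d(q,P1) = 6.1644  (label A)
d(q,P2) = 4.899  (label A)
d(q,P3) = 13.4907  (label B)
d(q,P4) = 7.6811  (label A)
Votes: A=4, B=1
Majority → A

A


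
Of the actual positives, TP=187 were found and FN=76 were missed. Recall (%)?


Recall = TP/(TP+FN)
= 187/(187+76)
= 187/263 = 71.1%

71.1%


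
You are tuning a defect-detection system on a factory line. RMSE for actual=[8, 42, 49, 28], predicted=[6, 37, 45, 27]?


MSE = 46/4 = 11.5
RMSE = √(46/4) = 3.3912

3.3912


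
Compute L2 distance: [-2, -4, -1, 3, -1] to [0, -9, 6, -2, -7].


d = √((-2-0)² + (-4+ 9)² + (-1-6)² + (3+ 2)² + (-1+ 7)²)
  = √(4 + 25 + 49 + 25 + 36)
  = √139 = 11.7898

11.7898


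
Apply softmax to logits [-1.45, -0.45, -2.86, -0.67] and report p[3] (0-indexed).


Exponentials: e^-1.45=0.2346, e^-0.45=0.6376, e^-2.86=0.0573, e^-0.67=0.5117
Sum = 1.4412
Softmax = [0.1628, 0.4424, 0.0397, 0.3551]
p[3] = 0.5117/1.4412 = 0.3551

0.3551


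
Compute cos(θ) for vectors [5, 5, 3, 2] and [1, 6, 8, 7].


A·B = 5·1 + 5·6 + 3·8 + 2·7 = 73
‖A‖ = √63 = 7.9373, ‖B‖ = √150 = 12.2474
cos = 73/(√63·√150) = 73/√9450 = 0.7509

0.7509


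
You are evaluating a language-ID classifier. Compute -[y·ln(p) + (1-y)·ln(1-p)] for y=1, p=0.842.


BCE = -[y·ln(p) + (1-y)·ln(1-p)]
= -1·ln(0.842) - 0
= -ln(0.842) = 0.172

0.172


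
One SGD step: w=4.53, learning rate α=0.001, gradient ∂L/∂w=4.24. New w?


w_new = w - α·∇
= 4.53 - 0.001·4.24
= 4.53 - 0.00424
= 4.52576

4.52576


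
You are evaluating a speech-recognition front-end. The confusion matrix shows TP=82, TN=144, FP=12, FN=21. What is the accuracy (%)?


Accuracy = (TP+TN)/(TP+TN+FP+FN)
= (82+144)/(259)
= 226/259 = 87.26%

87.26%


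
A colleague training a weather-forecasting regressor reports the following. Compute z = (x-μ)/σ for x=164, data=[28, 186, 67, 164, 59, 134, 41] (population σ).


μ = 97, σ = 58.5784
z = (164 - 97)/58.5784 = 1.1438

1.1438


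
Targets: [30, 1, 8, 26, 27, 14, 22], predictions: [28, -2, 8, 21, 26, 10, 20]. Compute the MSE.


Squared errors: (30-28)²=4, (1+ 2)²=9, (8-8)²=0, (26-21)²=25, (27-26)²=1, (14-10)²=16, (22-20)²=4
Sum = 59
MSE = 59/7 = 59/7

59/7


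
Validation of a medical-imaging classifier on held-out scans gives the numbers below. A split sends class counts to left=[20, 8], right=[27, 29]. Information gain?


Parent = [47, 37], H_parent = 0.9898
H_left = 0.8631 (n=28), H_right = 0.9991 (n=56)
H_children = (28/84)·0.8631 + (56/84)·0.9991 = 0.9538
IG = 0.9898 - 0.9538 = 0.036

0.036


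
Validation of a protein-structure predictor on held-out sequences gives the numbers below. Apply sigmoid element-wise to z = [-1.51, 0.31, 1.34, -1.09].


σ(-1.51) = 1/(1+e^1.51) = 0.1809
σ(0.31) = 1/(1+e^-0.31) = 0.5769
σ(1.34) = 1/(1+e^-1.34) = 0.7925
σ(-1.09) = 1/(1+e^1.09) = 0.2516
result = [0.1809, 0.5769, 0.7925, 0.2516]

[0.1809, 0.5769, 0.7925, 0.2516]


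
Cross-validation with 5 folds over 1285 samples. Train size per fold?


Fold size = 1285/5 = 257
Training per fold = 1285 - 257 = 1028

1028


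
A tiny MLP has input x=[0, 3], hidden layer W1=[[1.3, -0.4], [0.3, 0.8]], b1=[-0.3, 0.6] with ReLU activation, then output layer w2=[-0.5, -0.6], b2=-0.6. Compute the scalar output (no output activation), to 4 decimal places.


z1[0] = (1.3)·(0) + (-0.4)·(3) - 0.3 = -1.5
z1[1] = (0.3)·(0) + (0.8)·(3) + 0.6 = 3.0
h = ReLU(z1) = [0.0, 3.0]
output = (-0.5)·(0.0) + (-0.6)·(3.0) - 0.6 = -2.4

-2.4


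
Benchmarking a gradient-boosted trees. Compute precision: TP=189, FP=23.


Precision = TP/(TP+FP)
= 189/(189+23)
= 189/212 = 89.15%

89.15%


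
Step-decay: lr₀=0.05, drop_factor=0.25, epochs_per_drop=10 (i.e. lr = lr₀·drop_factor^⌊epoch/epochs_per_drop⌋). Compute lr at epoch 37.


n_drops = ⌊37/10⌋ = 3
lr = 0.05·0.25^3 = 0.05·0.015625 = 0.00078125

0.00078125


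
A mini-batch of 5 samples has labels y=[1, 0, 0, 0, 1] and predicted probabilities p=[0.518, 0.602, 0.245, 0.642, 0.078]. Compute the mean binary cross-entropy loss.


L[0] = -ln(0.518) = 0.6578
L[1] = -ln(1-0.602) = -ln(0.398) = 0.9213
L[2] = -ln(1-0.245) = -ln(0.755) = 0.281
L[3] = -ln(1-0.642) = -ln(0.358) = 1.0272
L[4] = -ln(0.078) = 2.551
mean = (0.6578 + 0.9213 + 0.281 + 1.0272 + 2.551)/5 = 1.0877

1.0877


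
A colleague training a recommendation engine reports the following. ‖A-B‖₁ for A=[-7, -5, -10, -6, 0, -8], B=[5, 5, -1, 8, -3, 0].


d = |-7-5| + |-5-5| + |-10+ 1| + |-6-8| + |0+ 3| + |-8-0|
  = 12 + 10 + 9 + 14 + 3 + 8
  = 56

56


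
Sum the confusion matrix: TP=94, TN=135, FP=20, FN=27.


Total = TP + TN + FP + FN
= 94 + 135 + 20 + 27
= 276
(Predicted positive: 114, predicted negative: 162)

276


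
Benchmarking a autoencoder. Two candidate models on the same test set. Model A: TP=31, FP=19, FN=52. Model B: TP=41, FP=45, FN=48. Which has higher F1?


Model A: P=31/50=0.62, R=31/83=0.3735, F1=2PR/(P+R)=2TP/(2TP+FP+FN)=62/133=0.4662
Model B: P=41/86=0.4767, R=41/89=0.4607, F1=2PR/(P+R)=2TP/(2TP+FP+FN)=82/175=0.4686
0.4662 < 0.4686 → Model B

Model B


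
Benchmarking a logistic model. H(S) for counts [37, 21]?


Probabilities: [37/58, 21/58] ≈ [0.6379, 0.3621]
H = -((37/58)·log₂(37/58) + (21/58)·log₂(21/58))
  = 0.9444 bits

0.9444 bits


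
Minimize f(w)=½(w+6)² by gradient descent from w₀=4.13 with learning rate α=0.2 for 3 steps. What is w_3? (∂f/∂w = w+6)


step 1: grad = 4.13+6 = 10.13; w = 4.13 - 0.2·(10.13) = 2.104
step 2: grad = 2.104+6 = 8.104; w = 2.104 - 0.2·(8.104) = 0.4832
step 3: grad = 0.4832+6 = 6.4832; w = 0.4832 - 0.2·(6.4832) = -0.81344

-0.81344


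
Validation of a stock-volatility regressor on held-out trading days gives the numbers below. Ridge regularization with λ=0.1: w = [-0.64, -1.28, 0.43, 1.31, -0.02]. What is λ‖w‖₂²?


‖w‖₂² = (-0.64)² + (-1.28)² + (0.43)² + (1.31)² + (-0.02)²
     = 0.4096 + 1.6384 + 0.1849 + 1.7161 + 0.0004
     = 3.9494
λ·‖w‖₂² = 0.1·3.9494 = 0.39494

0.39494


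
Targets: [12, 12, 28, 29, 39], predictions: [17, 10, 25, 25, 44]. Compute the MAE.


Absolute errors: |12-17|=5, |12-10|=2, |28-25|=3, |29-25|=4, |39-44|=5
Sum = 19
MAE = 19/5 = 19/5

19/5


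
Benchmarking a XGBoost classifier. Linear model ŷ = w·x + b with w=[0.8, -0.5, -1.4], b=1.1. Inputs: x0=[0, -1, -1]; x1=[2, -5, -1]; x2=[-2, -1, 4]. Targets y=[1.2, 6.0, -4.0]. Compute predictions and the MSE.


ŷ0 = (0.8)·(0) + (-0.5)·(-1) + (-1.4)·(-1) + 1.1 = 3.0
ŷ1 = (0.8)·(2) + (-0.5)·(-5) + (-1.4)·(-1) + 1.1 = 6.6
ŷ2 = (0.8)·(-2) + (-0.5)·(-1) + (-1.4)·(4) + 1.1 = -5.6
errors² = [3.24, 0.36, 2.56]
MSE = 6.1600/3 = 2.0533

2.0533


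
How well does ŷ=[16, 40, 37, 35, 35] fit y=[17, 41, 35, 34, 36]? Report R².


ȳ = 32.6
SS_res = Σ(y-ŷ)² = 8
SS_tot = Σ(y-ȳ)² = 333.2
R² = 1 - SS_res/SS_tot = 1 - 0.024 = 0.976

0.976


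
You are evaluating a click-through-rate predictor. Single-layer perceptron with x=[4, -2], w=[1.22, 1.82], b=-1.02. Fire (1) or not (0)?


z = (4)·(1.22) + (-2)·(1.82) - 1.02
  = 0.22
step(z) = 1 (z≥0)

1


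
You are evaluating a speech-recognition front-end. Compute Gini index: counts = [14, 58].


Probabilities: [14/72, 58/72] ≈ [0.1944, 0.8056]
Σpᵢ² = (196 + 3364)/72² = 3560/5184
Gini = 1 - Σpᵢ² = 1 - 3560/5184 = 0.3133

0.3133


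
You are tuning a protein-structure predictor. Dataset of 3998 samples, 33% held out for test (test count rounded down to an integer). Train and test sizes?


Test = ⌊3998·33/100⌋ = 1319
Train = 3998 - 1319 = 2679

Train: 2679, Test: 1319


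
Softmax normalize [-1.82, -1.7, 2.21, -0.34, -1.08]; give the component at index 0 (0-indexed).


Exponentials: e^-1.82=0.162, e^-1.7=0.1827, e^2.21=9.1157, e^-0.34=0.7118, e^-1.08=0.3396
Sum = 10.5118
Softmax = [0.0154, 0.0174, 0.8672, 0.0677, 0.0323]
p[0] = 0.162/10.5118 = 0.0154

0.0154


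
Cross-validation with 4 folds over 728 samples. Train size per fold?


Fold size = 728/4 = 182
Training per fold = 728 - 182 = 546

546


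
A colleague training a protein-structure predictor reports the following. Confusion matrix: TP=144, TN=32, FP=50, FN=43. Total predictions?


Total = TP + TN + FP + FN
= 144 + 32 + 50 + 43
= 269
(Predicted positive: 194, predicted negative: 75)

269


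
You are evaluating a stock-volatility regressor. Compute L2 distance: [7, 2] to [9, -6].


d = √((7-9)² + (2+ 6)²)
  = √(4 + 64)
  = √68 = 8.2462

8.2462


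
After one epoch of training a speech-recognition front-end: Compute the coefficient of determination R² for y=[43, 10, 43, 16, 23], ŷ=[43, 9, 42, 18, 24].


ȳ = 27
SS_res = Σ(y-ŷ)² = 7
SS_tot = Σ(y-ȳ)² = 938
R² = 1 - SS_res/SS_tot = 1 - 0.0075 = 0.9925

0.9925


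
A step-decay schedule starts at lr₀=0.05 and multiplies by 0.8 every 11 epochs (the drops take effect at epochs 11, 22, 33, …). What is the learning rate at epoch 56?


n_drops = ⌊56/11⌋ = 5
lr = 0.05·0.8^5 = 0.05·0.32768 = 0.016384

0.016384


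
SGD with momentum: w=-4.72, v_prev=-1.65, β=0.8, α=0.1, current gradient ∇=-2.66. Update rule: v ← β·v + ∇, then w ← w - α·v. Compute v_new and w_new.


v_new = 0.8·-1.65 - 2.66 = -1.32 - 2.66 = -3.98
w_new = -4.72 - 0.1·-3.98 = -4.72 + 0.398 = -4.322

v_new=-3.98, w_new=-4.322


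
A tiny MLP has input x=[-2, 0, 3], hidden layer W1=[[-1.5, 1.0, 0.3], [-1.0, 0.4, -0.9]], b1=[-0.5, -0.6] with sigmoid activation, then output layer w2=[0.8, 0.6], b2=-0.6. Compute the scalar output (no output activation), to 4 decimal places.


z1[0] = (-1.5)·(-2) + (1.0)·(0) + (0.3)·(3) - 0.5 = 3.4
z1[1] = (-1.0)·(-2) + (0.4)·(0) + (-0.9)·(3) - 0.6 = -1.3
h = sigmoid(z1) = [0.9677, 0.2142]
output = (0.8)·(0.9677) + (0.6)·(0.2142) - 0.6 = 0.3027

0.3027


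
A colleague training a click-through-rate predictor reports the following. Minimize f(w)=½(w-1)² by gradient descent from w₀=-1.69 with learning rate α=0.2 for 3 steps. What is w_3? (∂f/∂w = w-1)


step 1: grad = -1.69-1 = -2.69; w = -1.69 - 0.2·(-2.69) = -1.152
step 2: grad = -1.152-1 = -2.152; w = -1.152 - 0.2·(-2.152) = -0.7216
step 3: grad = -0.7216-1 = -1.7216; w = -0.7216 - 0.2·(-1.7216) = -0.37728

-0.37728


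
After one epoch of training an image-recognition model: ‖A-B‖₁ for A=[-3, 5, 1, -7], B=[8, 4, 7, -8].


d = |-3-8| + |5-4| + |1-7| + |-7+ 8|
  = 11 + 1 + 6 + 1
  = 19

19


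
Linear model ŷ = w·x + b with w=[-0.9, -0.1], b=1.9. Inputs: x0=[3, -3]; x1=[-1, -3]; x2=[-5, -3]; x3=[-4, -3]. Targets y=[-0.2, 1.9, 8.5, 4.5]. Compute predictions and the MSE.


ŷ0 = (-0.9)·(3) + (-0.1)·(-3) + 1.9 = -0.5
ŷ1 = (-0.9)·(-1) + (-0.1)·(-3) + 1.9 = 3.1
ŷ2 = (-0.9)·(-5) + (-0.1)·(-3) + 1.9 = 6.7
ŷ3 = (-0.9)·(-4) + (-0.1)·(-3) + 1.9 = 5.8
errors² = [0.09, 1.44, 3.24, 1.69]
MSE = 6.4600/4 = 1.615

1.615


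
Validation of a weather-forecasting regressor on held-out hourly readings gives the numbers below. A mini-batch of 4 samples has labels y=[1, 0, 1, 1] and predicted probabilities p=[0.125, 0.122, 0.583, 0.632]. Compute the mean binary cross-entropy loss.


L[0] = -ln(0.125) = 2.0794
L[1] = -ln(1-0.122) = -ln(0.878) = 0.1301
L[2] = -ln(0.583) = 0.5396
L[3] = -ln(0.632) = 0.4589
mean = (2.0794 + 0.1301 + 0.5396 + 0.4589)/4 = 0.802

0.802


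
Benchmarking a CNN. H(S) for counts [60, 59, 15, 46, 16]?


Probabilities: [60/196, 59/196, 15/196, 46/196, 16/196] ≈ [0.3061, 0.301, 0.0765, 0.2347, 0.0816]
H = -((60/196)·log₂(60/196) + (59/196)·log₂(59/196) + (15/196)·log₂(15/196) + (46/196)·log₂(46/196) + (16/196)·log₂(16/196))
  = 2.1138 bits

2.1138 bits


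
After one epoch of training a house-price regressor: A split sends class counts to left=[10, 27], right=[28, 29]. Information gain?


Parent = [38, 56], H_parent = 0.9734
H_left = 0.8419 (n=37), H_right = 0.9998 (n=57)
H_children = (37/94)·0.8419 + (57/94)·0.9998 = 0.9376
IG = 0.9734 - 0.9376 = 0.0358

0.0358


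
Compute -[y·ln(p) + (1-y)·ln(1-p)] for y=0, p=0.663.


BCE = -[y·ln(p) + (1-y)·ln(1-p)]
= -0 - 1·ln(1-0.663)
= -ln(0.337) = 1.0877

1.0877


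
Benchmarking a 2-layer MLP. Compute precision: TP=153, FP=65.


Precision = TP/(TP+FP)
= 153/(153+65)
= 153/218 = 70.18%

70.18%


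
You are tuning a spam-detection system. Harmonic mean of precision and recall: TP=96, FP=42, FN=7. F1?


Precision = 96/138 = 0.6957
Recall = 96/103 = 0.932
F1 = 2·P·R/(P+R) = 2·TP/(2·TP+FP+FN) = 192/(192+42+7) = 192/241 = 0.7967

0.7967


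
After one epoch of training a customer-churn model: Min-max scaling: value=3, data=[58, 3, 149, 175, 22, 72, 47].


min=3, max=175
(3-3)/(175-3) = 0/172 = 0.0

0.0


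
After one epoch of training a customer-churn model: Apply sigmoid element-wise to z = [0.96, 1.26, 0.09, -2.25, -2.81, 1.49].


σ(0.96) = 1/(1+e^-0.96) = 0.7231
σ(1.26) = 1/(1+e^-1.26) = 0.779
σ(0.09) = 1/(1+e^-0.09) = 0.5225
σ(-2.25) = 1/(1+e^2.25) = 0.0953
σ(-2.81) = 1/(1+e^2.81) = 0.0568
σ(1.49) = 1/(1+e^-1.49) = 0.8161
result = [0.7231, 0.779, 0.5225, 0.0953, 0.0568, 0.8161]

[0.7231, 0.779, 0.5225, 0.0953, 0.0568, 0.8161]


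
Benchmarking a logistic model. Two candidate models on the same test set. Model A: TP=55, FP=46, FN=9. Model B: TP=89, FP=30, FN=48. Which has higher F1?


Model A: P=55/101=0.5446, R=55/64=0.8594, F1=2PR/(P+R)=2TP/(2TP+FP+FN)=110/165=0.6667
Model B: P=89/119=0.7479, R=89/137=0.6496, F1=2PR/(P+R)=2TP/(2TP+FP+FN)=178/256=0.6953
0.6667 < 0.6953 → Model B

Model B


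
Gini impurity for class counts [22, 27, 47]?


Probabilities: [22/96, 27/96, 47/96] ≈ [0.2292, 0.2812, 0.4896]
Σpᵢ² = (484 + 729 + 2209)/96² = 3422/9216
Gini = 1 - Σpᵢ² = 1 - 3422/9216 = 0.6287

0.6287


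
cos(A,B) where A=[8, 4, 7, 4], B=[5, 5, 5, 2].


A·B = 8·5 + 4·5 + 7·5 + 4·2 = 103
‖A‖ = √145 = 12.0416, ‖B‖ = √79 = 8.8882
cos = 103/(√145·√79) = 103/√11455 = 0.9624

0.9624


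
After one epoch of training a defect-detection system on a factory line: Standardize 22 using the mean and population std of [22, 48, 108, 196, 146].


μ = 104, σ = 63.4098
z = (22 - 104)/63.4098 = -1.2932

-1.2932


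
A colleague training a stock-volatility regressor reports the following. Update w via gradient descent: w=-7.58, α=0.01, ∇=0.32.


w_new = w - α·∇
= -7.58 - 0.01·0.32
= -7.58 - 0.0032
= -7.5832

-7.5832


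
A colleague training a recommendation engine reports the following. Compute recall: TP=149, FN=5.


Recall = TP/(TP+FN)
= 149/(149+5)
= 149/154 = 96.75%

96.75%


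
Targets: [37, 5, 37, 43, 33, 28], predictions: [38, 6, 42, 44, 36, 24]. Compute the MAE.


Absolute errors: |37-38|=1, |5-6|=1, |37-42|=5, |43-44|=1, |33-36|=3, |28-24|=4
Sum = 15
MAE = 15/6 = 5/2

5/2


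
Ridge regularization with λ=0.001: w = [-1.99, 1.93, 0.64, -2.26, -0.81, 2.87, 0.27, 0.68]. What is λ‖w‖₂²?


‖w‖₂² = (-1.99)² + (1.93)² + (0.64)² + (-2.26)² + (-0.81)² + (2.87)² + (0.27)² + (0.68)²
     = 3.9601 + 3.7249 + 0.4096 + 5.1076 + 0.6561 + 8.2369 + 0.0729 + 0.4624
     = 22.6305
λ·‖w‖₂² = 0.001·22.6305 = 0.022631

0.022631


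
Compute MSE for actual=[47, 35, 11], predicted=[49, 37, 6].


Squared errors: (47-49)²=4, (35-37)²=4, (11-6)²=25
Sum = 33
MSE = 33/3 = 11

11


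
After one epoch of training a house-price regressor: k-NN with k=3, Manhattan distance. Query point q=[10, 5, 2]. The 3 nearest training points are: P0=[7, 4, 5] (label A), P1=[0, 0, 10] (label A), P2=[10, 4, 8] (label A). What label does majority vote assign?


d(q,P0) = 7  (label A)
d(q,P1) = 23  (label A)
d(q,P2) = 7  (label A)
Votes: A=3, B=0
Majority → A

A


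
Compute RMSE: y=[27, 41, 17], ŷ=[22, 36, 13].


MSE = 66/3 = 22
RMSE = √(66/3) = 4.6904

4.6904


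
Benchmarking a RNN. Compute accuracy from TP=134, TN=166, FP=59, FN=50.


Accuracy = (TP+TN)/(TP+TN+FP+FN)
= (134+166)/(409)
= 300/409 = 73.35%

73.35%


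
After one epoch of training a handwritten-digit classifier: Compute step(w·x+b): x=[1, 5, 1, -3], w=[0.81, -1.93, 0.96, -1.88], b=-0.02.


z = (1)·(0.81) + (5)·(-1.93) + (1)·(0.96) + (-3)·(-1.88) - 0.02
  = -2.26
step(z) = 0 (z<0)

0


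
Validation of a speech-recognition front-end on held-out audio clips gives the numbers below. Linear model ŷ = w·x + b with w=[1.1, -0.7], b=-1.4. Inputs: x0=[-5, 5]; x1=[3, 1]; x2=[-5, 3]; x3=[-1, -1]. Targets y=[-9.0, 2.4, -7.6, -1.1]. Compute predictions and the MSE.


ŷ0 = (1.1)·(-5) + (-0.7)·(5) - 1.4 = -10.4
ŷ1 = (1.1)·(3) + (-0.7)·(1) - 1.4 = 1.2
ŷ2 = (1.1)·(-5) + (-0.7)·(3) - 1.4 = -9.0
ŷ3 = (1.1)·(-1) + (-0.7)·(-1) - 1.4 = -1.8
errors² = [1.96, 1.44, 1.96, 0.49]
MSE = 5.8500/4 = 1.4625

1.4625


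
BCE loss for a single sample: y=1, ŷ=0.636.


BCE = -[y·ln(p) + (1-y)·ln(1-p)]
= -1·ln(0.636) - 0
= -ln(0.636) = 0.4526

0.4526


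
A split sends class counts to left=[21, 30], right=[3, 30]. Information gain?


Parent = [24, 60], H_parent = 0.8631
H_left = 0.9774 (n=51), H_right = 0.4395 (n=33)
H_children = (51/84)·0.9774 + (33/84)·0.4395 = 0.7661
IG = 0.8631 - 0.7661 = 0.097

0.097


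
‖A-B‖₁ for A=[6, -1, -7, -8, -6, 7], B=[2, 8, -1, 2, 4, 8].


d = |6-2| + |-1-8| + |-7+ 1| + |-8-2| + |-6-4| + |7-8|
  = 4 + 9 + 6 + 10 + 10 + 1
  = 40

40


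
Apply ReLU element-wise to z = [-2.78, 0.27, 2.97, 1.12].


ReLU(-2.78) = max(0, -2.78) = 0.0
ReLU(0.27) = max(0, 0.27) = 0.27
ReLU(2.97) = max(0, 2.97) = 2.97
ReLU(1.12) = max(0, 1.12) = 1.12
result = [0.0, 0.27, 2.97, 1.12]

[0.0, 0.27, 2.97, 1.12]


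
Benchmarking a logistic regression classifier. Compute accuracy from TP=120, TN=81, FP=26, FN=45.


Accuracy = (TP+TN)/(TP+TN+FP+FN)
= (120+81)/(272)
= 201/272 = 73.9%

73.9%


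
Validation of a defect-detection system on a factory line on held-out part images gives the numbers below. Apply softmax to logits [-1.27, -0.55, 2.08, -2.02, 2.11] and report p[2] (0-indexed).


Exponentials: e^-1.27=0.2808, e^-0.55=0.5769, e^2.08=8.0045, e^-2.02=0.1327, e^2.11=8.2482
Sum = 17.2431
Softmax = [0.0163, 0.0335, 0.4642, 0.0077, 0.4783]
p[2] = 8.0045/17.2431 = 0.4642

0.4642


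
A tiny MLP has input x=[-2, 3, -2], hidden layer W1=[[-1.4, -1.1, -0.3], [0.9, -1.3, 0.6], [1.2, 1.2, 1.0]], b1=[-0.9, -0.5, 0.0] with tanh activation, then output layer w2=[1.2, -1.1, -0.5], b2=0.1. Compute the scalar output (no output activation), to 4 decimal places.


z1[0] = (-1.4)·(-2) + (-1.1)·(3) + (-0.3)·(-2) - 0.9 = -0.8
z1[1] = (0.9)·(-2) + (-1.3)·(3) + (0.6)·(-2) - 0.5 = -7.4
z1[2] = (1.2)·(-2) + (1.2)·(3) + (1.0)·(-2) + 0.0 = -0.8
h = tanh(z1) = [-0.664, -1.0, -0.664]
output = (1.2)·(-0.664) + (-1.1)·(-1.0) + (-0.5)·(-0.664) + 0.1 = 0.7352

0.7352


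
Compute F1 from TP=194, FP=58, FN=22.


Precision = 194/252 = 0.7698
Recall = 194/216 = 0.8981
F1 = 2·P·R/(P+R) = 2·TP/(2·TP+FP+FN) = 388/(388+58+22) = 388/468 = 0.8291

0.8291


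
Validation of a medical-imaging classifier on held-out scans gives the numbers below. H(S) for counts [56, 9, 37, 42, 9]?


Probabilities: [56/153, 9/153, 37/153, 42/153, 9/153] ≈ [0.366, 0.0588, 0.2418, 0.2745, 0.0588]
H = -((56/153)·log₂(56/153) + (9/153)·log₂(9/153) + (37/153)·log₂(37/153) + (42/153)·log₂(42/153) + (9/153)·log₂(9/153))
  = 2.0188 bits

2.0188 bits


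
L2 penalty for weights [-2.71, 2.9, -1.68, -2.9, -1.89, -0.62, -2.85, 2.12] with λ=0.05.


‖w‖₂² = (-2.71)² + (2.9)² + (-1.68)² + (-2.9)² + (-1.89)² + (-0.62)² + (-2.85)² + (2.12)²
     = 7.3441 + 8.41 + 2.8224 + 8.41 + 3.5721 + 0.3844 + 8.1225 + 4.4944
     = 43.5599
λ·‖w‖₂² = 0.05·43.5599 = 2.177995

2.177995


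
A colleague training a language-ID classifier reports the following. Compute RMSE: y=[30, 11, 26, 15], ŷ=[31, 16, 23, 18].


MSE = 44/4 = 11
RMSE = √(44/4) = 3.3166

3.3166


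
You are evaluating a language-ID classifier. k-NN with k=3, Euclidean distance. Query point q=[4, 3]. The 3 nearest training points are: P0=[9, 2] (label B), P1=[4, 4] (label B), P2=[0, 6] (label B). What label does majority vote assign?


d(q,P0) = 5.099  (label B)
d(q,P1) = 1.0  (label B)
d(q,P2) = 5.0  (label B)
Votes: A=0, B=3
Majority → B

B


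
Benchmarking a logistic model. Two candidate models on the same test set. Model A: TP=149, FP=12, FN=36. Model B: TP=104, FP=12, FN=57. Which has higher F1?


Model A: P=149/161=0.9255, R=149/185=0.8054, F1=2PR/(P+R)=2TP/(2TP+FP+FN)=298/346=0.8613
Model B: P=104/116=0.8966, R=104/161=0.646, F1=2PR/(P+R)=2TP/(2TP+FP+FN)=208/277=0.7509
0.8613 > 0.7509 → Model A

Model A


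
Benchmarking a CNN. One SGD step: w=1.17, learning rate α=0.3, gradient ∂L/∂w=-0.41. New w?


w_new = w - α·∇
= 1.17 - 0.3·-0.41
= 1.17 + 0.123
= 1.293

1.293


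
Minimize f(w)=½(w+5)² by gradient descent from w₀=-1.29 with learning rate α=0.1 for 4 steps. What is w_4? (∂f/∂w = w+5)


step 1: grad = -1.29+5 = 3.71; w = -1.29 - 0.1·(3.71) = -1.661
step 2: grad = -1.661+5 = 3.339; w = -1.661 - 0.1·(3.339) = -1.9949
step 3: grad = -1.9949+5 = 3.0051; w = -1.9949 - 0.1·(3.0051) = -2.29541
step 4: grad = -2.29541+5 = 2.70459; w = -2.29541 - 0.1·(2.70459) = -2.565869

-2.565869


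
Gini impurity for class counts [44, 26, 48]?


Probabilities: [44/118, 26/118, 48/118] ≈ [0.3729, 0.2203, 0.4068]
Σpᵢ² = (1936 + 676 + 2304)/118² = 4916/13924
Gini = 1 - Σpᵢ² = 1 - 4916/13924 = 0.6469

0.6469


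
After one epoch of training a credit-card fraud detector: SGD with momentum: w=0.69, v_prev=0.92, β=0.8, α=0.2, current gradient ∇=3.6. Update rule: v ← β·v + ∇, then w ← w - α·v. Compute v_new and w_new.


v_new = 0.8·0.92 + 3.6 = 0.736 + 3.6 = 4.336
w_new = 0.69 - 0.2·4.336 = 0.69 - 0.8672 = -0.1772

v_new=4.336, w_new=-0.1772


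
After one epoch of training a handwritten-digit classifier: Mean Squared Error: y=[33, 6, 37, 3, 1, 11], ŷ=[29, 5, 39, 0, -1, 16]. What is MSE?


Squared errors: (33-29)²=16, (6-5)²=1, (37-39)²=4, (3-0)²=9, (1+ 1)²=4, (11-16)²=25
Sum = 59
MSE = 59/6 = 59/6

59/6


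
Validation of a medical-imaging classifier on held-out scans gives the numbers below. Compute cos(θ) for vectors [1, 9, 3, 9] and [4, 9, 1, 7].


A·B = 1·4 + 9·9 + 3·1 + 9·7 = 151
‖A‖ = √172 = 13.1149, ‖B‖ = √147 = 12.1244
cos = 151/(√172·√147) = 151/√25284 = 0.9496

0.9496


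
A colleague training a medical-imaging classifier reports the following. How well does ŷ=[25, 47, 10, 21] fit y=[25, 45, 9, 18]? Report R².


ȳ = 24.25
SS_res = Σ(y-ŷ)² = 14
SS_tot = Σ(y-ȳ)² = 702.75
R² = 1 - SS_res/SS_tot = 1 - 0.0199 = 0.9801

0.9801


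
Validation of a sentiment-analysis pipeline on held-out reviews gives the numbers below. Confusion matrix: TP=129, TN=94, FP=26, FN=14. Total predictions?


Total = TP + TN + FP + FN
= 129 + 94 + 26 + 14
= 263
(Predicted positive: 155, predicted negative: 108)

263


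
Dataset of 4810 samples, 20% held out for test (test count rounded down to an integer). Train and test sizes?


Test = ⌊4810·20/100⌋ = 962
Train = 4810 - 962 = 3848

Train: 3848, Test: 962


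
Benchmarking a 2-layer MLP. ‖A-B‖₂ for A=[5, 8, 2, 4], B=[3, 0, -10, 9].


d = √((5-3)² + (8-0)² + (2+ 10)² + (4-9)²)
  = √(4 + 64 + 144 + 25)
  = √237 = 15.3948

15.3948


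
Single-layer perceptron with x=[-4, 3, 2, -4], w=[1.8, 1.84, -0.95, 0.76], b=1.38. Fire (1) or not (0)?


z = (-4)·(1.8) + (3)·(1.84) + (2)·(-0.95) + (-4)·(0.76) + 1.38
  = -5.24
step(z) = 0 (z<0)

0


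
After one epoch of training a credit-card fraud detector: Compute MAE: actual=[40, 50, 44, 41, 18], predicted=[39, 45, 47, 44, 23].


Absolute errors: |40-39|=1, |50-45|=5, |44-47|=3, |41-44|=3, |18-23|=5
Sum = 17
MAE = 17/5 = 17/5

17/5


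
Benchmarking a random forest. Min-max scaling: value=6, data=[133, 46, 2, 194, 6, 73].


min=2, max=194
(6-2)/(194-2) = 4/192 = 0.0208

0.0208


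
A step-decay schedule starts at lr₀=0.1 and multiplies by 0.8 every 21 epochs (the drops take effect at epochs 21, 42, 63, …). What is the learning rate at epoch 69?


n_drops = ⌊69/21⌋ = 3
lr = 0.1·0.8^3 = 0.1·0.512 = 0.0512

0.0512


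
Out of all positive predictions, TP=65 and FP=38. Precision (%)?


Precision = TP/(TP+FP)
= 65/(65+38)
= 65/103 = 63.11%

63.11%


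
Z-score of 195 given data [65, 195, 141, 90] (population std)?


μ = 122.75, σ = 49.9018
z = (195 - 122.75)/49.9018 = 1.4478

1.4478


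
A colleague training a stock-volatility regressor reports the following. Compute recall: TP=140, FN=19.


Recall = TP/(TP+FN)
= 140/(140+19)
= 140/159 = 88.05%

88.05%


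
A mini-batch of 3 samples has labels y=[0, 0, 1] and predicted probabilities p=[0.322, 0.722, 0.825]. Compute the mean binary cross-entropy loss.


L[0] = -ln(1-0.322) = -ln(0.678) = 0.3886
L[1] = -ln(1-0.722) = -ln(0.278) = 1.2801
L[2] = -ln(0.825) = 0.1924
mean = (0.3886 + 1.2801 + 0.1924)/3 = 0.6204

0.6204


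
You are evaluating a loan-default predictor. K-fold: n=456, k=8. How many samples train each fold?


Fold size = 456/8 = 57
Training per fold = 456 - 57 = 399

399


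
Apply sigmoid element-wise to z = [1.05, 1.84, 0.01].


σ(1.05) = 1/(1+e^-1.05) = 0.7408
σ(1.84) = 1/(1+e^-1.84) = 0.8629
σ(0.01) = 1/(1+e^-0.01) = 0.5025
result = [0.7408, 0.8629, 0.5025]

[0.7408, 0.8629, 0.5025]


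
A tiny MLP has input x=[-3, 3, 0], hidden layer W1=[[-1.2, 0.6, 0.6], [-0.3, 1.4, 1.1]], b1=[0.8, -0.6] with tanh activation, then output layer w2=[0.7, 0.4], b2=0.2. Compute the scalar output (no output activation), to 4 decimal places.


z1[0] = (-1.2)·(-3) + (0.6)·(3) + (0.6)·(0) + 0.8 = 6.2
z1[1] = (-0.3)·(-3) + (1.4)·(3) + (1.1)·(0) - 0.6 = 4.5
h = tanh(z1) = [1.0, 0.9998]
output = (0.7)·(1.0) + (0.4)·(0.9998) + 0.2 = 1.2999

1.2999


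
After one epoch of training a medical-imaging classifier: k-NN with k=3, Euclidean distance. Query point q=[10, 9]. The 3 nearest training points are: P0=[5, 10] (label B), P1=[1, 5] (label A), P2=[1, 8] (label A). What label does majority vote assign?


d(q,P0) = 5.099  (label B)
d(q,P1) = 9.8489  (label A)
d(q,P2) = 9.0554  (label A)
Votes: A=2, B=1
Majority → A

A


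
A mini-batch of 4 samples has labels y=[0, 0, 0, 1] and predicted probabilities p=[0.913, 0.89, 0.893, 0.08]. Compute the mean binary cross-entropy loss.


L[0] = -ln(1-0.913) = -ln(0.087) = 2.4418
L[1] = -ln(1-0.89) = -ln(0.11) = 2.2073
L[2] = -ln(1-0.893) = -ln(0.107) = 2.2349
L[3] = -ln(0.08) = 2.5257
mean = (2.4418 + 2.2073 + 2.2349 + 2.5257)/4 = 2.3524

2.3524


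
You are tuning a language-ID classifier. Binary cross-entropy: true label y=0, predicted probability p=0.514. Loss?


BCE = -[y·ln(p) + (1-y)·ln(1-p)]
= -0 - 1·ln(1-0.514)
= -ln(0.486) = 0.7215

0.7215


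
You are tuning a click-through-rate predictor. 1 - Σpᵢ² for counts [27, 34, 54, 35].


Probabilities: [27/150, 34/150, 54/150, 35/150] ≈ [0.18, 0.2267, 0.36, 0.2333]
Σpᵢ² = (729 + 1156 + 2916 + 1225)/150² = 6026/22500
Gini = 1 - Σpᵢ² = 1 - 6026/22500 = 0.7322

0.7322


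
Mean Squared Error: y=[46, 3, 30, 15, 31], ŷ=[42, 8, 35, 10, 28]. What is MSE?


Squared errors: (46-42)²=16, (3-8)²=25, (30-35)²=25, (15-10)²=25, (31-28)²=9
Sum = 100
MSE = 100/5 = 20

20


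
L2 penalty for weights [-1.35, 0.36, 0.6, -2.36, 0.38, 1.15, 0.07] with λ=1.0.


‖w‖₂² = (-1.35)² + (0.36)² + (0.6)² + (-2.36)² + (0.38)² + (1.15)² + (0.07)²
     = 1.8225 + 0.1296 + 0.36 + 5.5696 + 0.1444 + 1.3225 + 0.0049
     = 9.3535
λ·‖w‖₂² = 1.0·9.3535 = 9.3535

9.3535


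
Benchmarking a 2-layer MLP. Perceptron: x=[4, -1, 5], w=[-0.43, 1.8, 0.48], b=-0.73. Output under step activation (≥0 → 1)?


z = (4)·(-0.43) + (-1)·(1.8) + (5)·(0.48) - 0.73
  = -1.85
step(z) = 0 (z<0)

0


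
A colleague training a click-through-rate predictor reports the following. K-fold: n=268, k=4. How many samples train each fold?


Fold size = 268/4 = 67
Training per fold = 268 - 67 = 201

201


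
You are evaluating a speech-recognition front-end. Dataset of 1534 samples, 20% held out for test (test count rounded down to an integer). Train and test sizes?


Test = ⌊1534·20/100⌋ = 306
Train = 1534 - 306 = 1228

Train: 1228, Test: 306


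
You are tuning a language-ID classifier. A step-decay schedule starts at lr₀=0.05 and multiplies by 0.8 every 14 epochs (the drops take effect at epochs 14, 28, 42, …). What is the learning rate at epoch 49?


n_drops = ⌊49/14⌋ = 3
lr = 0.05·0.8^3 = 0.05·0.512 = 0.0256

0.0256


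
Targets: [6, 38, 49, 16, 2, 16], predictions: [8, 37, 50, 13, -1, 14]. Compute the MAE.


Absolute errors: |6-8|=2, |38-37|=1, |49-50|=1, |16-13|=3, |2+ 1|=3, |16-14|=2
Sum = 12
MAE = 12/6 = 2

2


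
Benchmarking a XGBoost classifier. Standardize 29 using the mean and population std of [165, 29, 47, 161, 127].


μ = 105.8, σ = 57.1958
z = (29 - 105.8)/57.1958 = -1.3428

-1.3428


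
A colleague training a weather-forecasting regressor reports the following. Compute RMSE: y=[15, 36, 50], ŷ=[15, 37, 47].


MSE = 10/3 = 3.3333
RMSE = √(10/3) = 1.8257

1.8257


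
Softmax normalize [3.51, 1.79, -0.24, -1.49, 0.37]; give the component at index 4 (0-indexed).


Exponentials: e^3.51=33.4483, e^1.79=5.9895, e^-0.24=0.7866, e^-1.49=0.2254, e^0.37=1.4477
Sum = 41.8975
Softmax = [0.7983, 0.143, 0.0188, 0.0054, 0.0346]
p[4] = 1.4477/41.8975 = 0.0346

0.0346


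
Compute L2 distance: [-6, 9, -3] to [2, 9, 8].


d = √((-6-2)² + (9-9)² + (-3-8)²)
  = √(64 + 0 + 121)
  = √185 = 13.6015

13.6015


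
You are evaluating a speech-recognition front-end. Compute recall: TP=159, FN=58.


Recall = TP/(TP+FN)
= 159/(159+58)
= 159/217 = 73.27%

73.27%


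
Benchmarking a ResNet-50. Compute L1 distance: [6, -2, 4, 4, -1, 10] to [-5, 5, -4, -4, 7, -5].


d = |6+ 5| + |-2-5| + |4+ 4| + |4+ 4| + |-1-7| + |10+ 5|
  = 11 + 7 + 8 + 8 + 8 + 15
  = 57

57


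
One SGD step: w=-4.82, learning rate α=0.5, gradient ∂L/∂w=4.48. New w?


w_new = w - α·∇
= -4.82 - 0.5·4.48
= -4.82 - 2.24
= -7.06

-7.06


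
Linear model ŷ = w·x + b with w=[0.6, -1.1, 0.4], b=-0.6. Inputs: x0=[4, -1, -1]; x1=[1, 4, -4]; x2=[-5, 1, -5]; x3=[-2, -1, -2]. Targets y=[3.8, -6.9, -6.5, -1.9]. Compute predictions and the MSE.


ŷ0 = (0.6)·(4) + (-1.1)·(-1) + (0.4)·(-1) - 0.6 = 2.5
ŷ1 = (0.6)·(1) + (-1.1)·(4) + (0.4)·(-4) - 0.6 = -6.0
ŷ2 = (0.6)·(-5) + (-1.1)·(1) + (0.4)·(-5) - 0.6 = -6.7
ŷ3 = (0.6)·(-2) + (-1.1)·(-1) + (0.4)·(-2) - 0.6 = -1.5
errors² = [1.69, 0.81, 0.04, 0.16]
MSE = 2.7000/4 = 0.675

0.675


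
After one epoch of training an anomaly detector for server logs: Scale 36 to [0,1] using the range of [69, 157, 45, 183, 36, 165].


min=36, max=183
(36-36)/(183-36) = 0/147 = 0.0

0.0


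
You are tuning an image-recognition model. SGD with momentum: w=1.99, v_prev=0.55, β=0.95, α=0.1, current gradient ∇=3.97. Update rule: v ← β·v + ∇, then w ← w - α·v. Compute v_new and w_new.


v_new = 0.95·0.55 + 3.97 = 0.5225 + 3.97 = 4.4925
w_new = 1.99 - 0.1·4.4925 = 1.99 - 0.44925 = 1.54075

v_new=4.4925, w_new=1.54075


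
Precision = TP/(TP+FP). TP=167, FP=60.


Precision = TP/(TP+FP)
= 167/(167+60)
= 167/227 = 73.57%

73.57%


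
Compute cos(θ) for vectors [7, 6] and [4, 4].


A·B = 7·4 + 6·4 = 52
‖A‖ = √85 = 9.2195, ‖B‖ = √32 = 5.6569
cos = 52/(√85·√32) = 52/√2720 = 0.9971

0.9971


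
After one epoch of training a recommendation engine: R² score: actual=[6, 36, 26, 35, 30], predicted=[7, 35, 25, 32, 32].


ȳ = 26.6
SS_res = Σ(y-ŷ)² = 16
SS_tot = Σ(y-ȳ)² = 595.2
R² = 1 - SS_res/SS_tot = 1 - 0.0269 = 0.9731

0.9731


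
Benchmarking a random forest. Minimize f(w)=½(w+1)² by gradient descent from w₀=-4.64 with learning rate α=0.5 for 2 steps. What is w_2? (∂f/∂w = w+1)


step 1: grad = -4.64+1 = -3.64; w = -4.64 - 0.5·(-3.64) = -2.82
step 2: grad = -2.82+1 = -1.82; w = -2.82 - 0.5·(-1.82) = -1.91

-1.91


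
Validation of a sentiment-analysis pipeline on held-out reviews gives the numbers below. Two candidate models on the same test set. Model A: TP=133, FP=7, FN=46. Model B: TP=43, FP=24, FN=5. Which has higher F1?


Model A: P=133/140=0.95, R=133/179=0.743, F1=2PR/(P+R)=2TP/(2TP+FP+FN)=266/319=0.8339
Model B: P=43/67=0.6418, R=43/48=0.8958, F1=2PR/(P+R)=2TP/(2TP+FP+FN)=86/115=0.7478
0.8339 > 0.7478 → Model A

Model A


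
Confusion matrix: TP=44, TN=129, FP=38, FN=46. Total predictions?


Total = TP + TN + FP + FN
= 44 + 129 + 38 + 46
= 257
(Predicted positive: 82, predicted negative: 175)

257


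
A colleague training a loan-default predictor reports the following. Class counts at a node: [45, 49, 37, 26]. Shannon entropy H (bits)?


Probabilities: [45/157, 49/157, 37/157, 26/157] ≈ [0.2866, 0.3121, 0.2357, 0.1656]
H = -((45/157)·log₂(45/157) + (49/157)·log₂(49/157) + (37/157)·log₂(37/157) + (26/157)·log₂(26/157))
  = 1.962 bits

1.962 bits


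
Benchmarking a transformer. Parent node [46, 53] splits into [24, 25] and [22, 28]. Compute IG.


Parent = [46, 53], H_parent = 0.9964
H_left = 0.9997 (n=49), H_right = 0.9896 (n=50)
H_children = (49/99)·0.9997 + (50/99)·0.9896 = 0.9946
IG = 0.9964 - 0.9946 = 0.0018

0.0018


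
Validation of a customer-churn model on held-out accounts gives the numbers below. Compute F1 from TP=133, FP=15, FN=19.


Precision = 133/148 = 0.8986
Recall = 133/152 = 0.875
F1 = 2·P·R/(P+R) = 2·TP/(2·TP+FP+FN) = 266/(266+15+19) = 266/300 = 0.8867

0.8867


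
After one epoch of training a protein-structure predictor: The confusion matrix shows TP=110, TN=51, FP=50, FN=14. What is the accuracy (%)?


Accuracy = (TP+TN)/(TP+TN+FP+FN)
= (110+51)/(225)
= 161/225 = 71.56%

71.56%


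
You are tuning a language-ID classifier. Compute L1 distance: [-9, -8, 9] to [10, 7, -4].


d = |-9-10| + |-8-7| + |9+ 4|
  = 19 + 15 + 13
  = 47

47


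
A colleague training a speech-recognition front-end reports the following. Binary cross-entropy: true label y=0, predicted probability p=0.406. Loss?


BCE = -[y·ln(p) + (1-y)·ln(1-p)]
= -0 - 1·ln(1-0.406)
= -ln(0.594) = 0.5209

0.5209


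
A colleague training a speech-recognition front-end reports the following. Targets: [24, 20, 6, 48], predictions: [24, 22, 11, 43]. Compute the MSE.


Squared errors: (24-24)²=0, (20-22)²=4, (6-11)²=25, (48-43)²=25
Sum = 54
MSE = 54/4 = 27/2

27/2


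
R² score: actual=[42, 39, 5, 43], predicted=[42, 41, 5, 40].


ȳ = 32.25
SS_res = Σ(y-ŷ)² = 13
SS_tot = Σ(y-ȳ)² = 998.75
R² = 1 - SS_res/SS_tot = 1 - 0.013 = 0.987

0.987


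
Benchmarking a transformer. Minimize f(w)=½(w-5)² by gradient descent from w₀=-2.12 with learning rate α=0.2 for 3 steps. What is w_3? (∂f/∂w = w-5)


step 1: grad = -2.12-5 = -7.12; w = -2.12 - 0.2·(-7.12) = -0.696
step 2: grad = -0.696-5 = -5.696; w = -0.696 - 0.2·(-5.696) = 0.4432
step 3: grad = 0.4432-5 = -4.5568; w = 0.4432 - 0.2·(-4.5568) = 1.35456

1.35456


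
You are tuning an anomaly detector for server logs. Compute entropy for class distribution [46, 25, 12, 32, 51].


Probabilities: [46/166, 25/166, 12/166, 32/166, 51/166] ≈ [0.2771, 0.1506, 0.0723, 0.1928, 0.3072]
H = -((46/166)·log₂(46/166) + (25/166)·log₂(25/166) + (12/166)·log₂(12/166) + (32/166)·log₂(32/166) + (51/166)·log₂(51/166))
  = 2.1793 bits

2.1793 bits


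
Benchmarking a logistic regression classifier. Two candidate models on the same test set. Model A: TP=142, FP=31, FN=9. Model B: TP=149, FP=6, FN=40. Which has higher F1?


Model A: P=142/173=0.8208, R=142/151=0.9404, F1=2PR/(P+R)=2TP/(2TP+FP+FN)=284/324=0.8765
Model B: P=149/155=0.9613, R=149/189=0.7884, F1=2PR/(P+R)=2TP/(2TP+FP+FN)=298/344=0.8663
0.8765 > 0.8663 → Model A

Model A
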